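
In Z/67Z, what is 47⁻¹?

By the extended Euclidean algorithm:
67 = 1*47 + 20
47 = 2*20 + 7
20 = 2*7 + 6
7 = 1*6 + 1
6 = 6*1 + 0
gcd(47, 67) = 1, so the inverse exists.
Bézout: 1 = −7*67 + 10*47.
So 47⁻¹ ≡ 10 (mod 67).

10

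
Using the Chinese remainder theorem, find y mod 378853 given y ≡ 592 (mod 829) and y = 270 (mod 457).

266701

829⁻¹ mod 457: 829×43 ≡ 1 (mod 457), so 829⁻¹ ≡ 43.
y = 592 + 829×((270 − 592)×43 mod 457) = 592 + 829×321 = 266701.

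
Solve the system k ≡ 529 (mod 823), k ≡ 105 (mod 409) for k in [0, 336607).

334667

823⁻¹ mod 409: 823×82 ≡ 1 (mod 409), so 823⁻¹ ≡ 82.
k = 529 + 823×((105 − 529)×82 mod 409) = 529 + 823×406 = 334667.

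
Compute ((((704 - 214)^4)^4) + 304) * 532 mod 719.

192

704 - 214 = 490
(490)^4 ≡ 678 (mod 719)
(678)^4 ≡ 91 (mod 719)
91 + 304 = 395
395 * 532 = 210140 ≡ 192 (mod 719)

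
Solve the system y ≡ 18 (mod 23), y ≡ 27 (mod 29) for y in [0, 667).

317

23⁻¹ mod 29: 23·24 ≡ 1 (mod 29), so 23⁻¹ ≡ 24.
y = 18 + 23·((27 − 18)·24 mod 29) = 18 + 23·13 = 317.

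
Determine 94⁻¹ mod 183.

183 = 1*94 + 89
94 = 1*89 + 5
89 = 17*5 + 4
5 = 1*4 + 1
4 = 4*1 + 0
gcd(94, 183) = 1, so the inverse exists.
Back-substitute for 1:
1 = 1*5 − 1*4
  = −1*89 + 18*5
  = 18*94 − 19*89
  = −19*183 + 37*94
So 94⁻¹ ≡ 37 (mod 183).

37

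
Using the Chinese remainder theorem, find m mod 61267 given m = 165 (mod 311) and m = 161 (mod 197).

311⁻¹ mod 197: 311*178 ≡ 1 (mod 197), so 311⁻¹ ≡ 178.
m = 165 + 311*((161 − 165)*178 mod 197) = 165 + 311*76 = 23801.

23801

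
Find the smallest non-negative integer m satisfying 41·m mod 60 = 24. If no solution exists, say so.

gcd(41, 60) = 1, so a unique solution mod 60 exists.
41⁻¹ ≡ 41 (mod 60).
m ≡ 41·24 ≡ 24 (mod 60).

24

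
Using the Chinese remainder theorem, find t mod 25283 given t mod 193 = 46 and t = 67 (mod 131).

24171

193⁻¹ mod 131: 193*112 ≡ 1 (mod 131), so 193⁻¹ ≡ 112.
t = 46 + 193*((67 − 46)*112 mod 131) = 46 + 193*125 = 24171.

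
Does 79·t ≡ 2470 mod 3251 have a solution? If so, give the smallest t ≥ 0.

772

gcd(79, 3251) = 1, so a unique solution mod 3251 exists.
79⁻¹ ≡ 1893 (mod 3251).
t ≡ 1893·2470 ≡ 772 (mod 3251).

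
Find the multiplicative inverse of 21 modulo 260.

By the extended Euclidean algorithm:
260 = 12·21 + 8
21 = 2·8 + 5
8 = 1·5 + 3
5 = 1·3 + 2
3 = 1·2 + 1
2 = 2·1 + 0
gcd(21, 260) = 1, so the inverse exists.
Back-substitute for 1:
1 = 1·3 − 1·2
  = −1·5 + 2·3
  = 2·8 − 3·5
  = −3·21 + 8·8
  = 8·260 − 99·21
So 21⁻¹ ≡ −99 ≡ 161 (mod 260).

161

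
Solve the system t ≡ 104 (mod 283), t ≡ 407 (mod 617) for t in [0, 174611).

283⁻¹ mod 617: 283*375 ≡ 1 (mod 617), so 283⁻¹ ≡ 375.
t = 104 + 283*((407 − 104)*375 mod 617) = 104 + 283*97 = 27555.

27555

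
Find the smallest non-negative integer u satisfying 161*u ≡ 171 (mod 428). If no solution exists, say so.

235

gcd(161, 428) = 1, so a unique solution mod 428 exists.
161⁻¹ ≡ 109 (mod 428).
u ≡ 109*171 ≡ 235 (mod 428).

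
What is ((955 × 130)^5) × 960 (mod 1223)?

766

955 × 130 = 124150 ≡ 627 (mod 1223)
(627)^5 ≡ 304 (mod 1223)
304 × 960 = 291840 ≡ 766 (mod 1223)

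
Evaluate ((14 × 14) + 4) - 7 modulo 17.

6

14 × 14 = 196 ≡ 9 (mod 17)
9 + 4 = 13
13 - 7 = 6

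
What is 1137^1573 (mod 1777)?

1573 in binary is 11000100101, i.e. 1573 = 1024 + 512 + 32 + 4 + 1.
1137^1 ≡ 1137 (mod 1777)
1137^2 ≡ 1137^2 = 1292769 ≡ 890 (mod 1777)
1137^4 ≡ 890^2 = 792100 ≡ 1335 (mod 1777)
1137^8 ≡ 1335^2 = 1782225 ≡ 1671 (mod 1777)
1137^16 ≡ 1671^2 = 2792241 ≡ 574 (mod 1777)
1137^32 ≡ 574^2 = 329476 ≡ 731 (mod 1777)
1137^64 ≡ 731^2 = 534361 ≡ 1261 (mod 1777)
1137^128 ≡ 1261^2 = 1590121 ≡ 1483 (mod 1777)
1137^256 ≡ 1483^2 = 2199289 ≡ 1140 (mod 1777)
1137^512 ≡ 1140^2 = 1299600 ≡ 613 (mod 1777)
1137^1024 ≡ 613^2 = 375769 ≡ 822 (mod 1777)
1137^1573 = 1137^1024 * 1137^512 * 1137^32 * 1137^4 * 1137^1 ≡ 822 * 613 * 731 * 1335 * 1137 (mod 1777).
Accumulate the product:
822 * 613 = 503886 ≡ 995
995 * 731 = 727345 ≡ 552
552 * 1335 = 736920 ≡ 1242
1242 * 1137 = 1412154 ≡ 1216

1216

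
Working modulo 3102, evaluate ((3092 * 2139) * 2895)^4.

2586

3092 * 2139 = 6613788 ≡ 324 (mod 3102)
324 * 2895 = 937980 ≡ 1176 (mod 3102)
(1176)^4 ≡ 2586 (mod 3102)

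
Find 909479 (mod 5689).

909479 = 159·5689 + 4928, so 909479 ≡ 4928 (mod 5689).

4928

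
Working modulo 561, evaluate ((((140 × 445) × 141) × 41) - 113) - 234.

140 × 445 = 62300 ≡ 29 (mod 561)
29 × 141 = 4089 ≡ 162 (mod 561)
162 × 41 = 6642 ≡ 471 (mod 561)
471 - 113 = 358
358 - 234 = 124

124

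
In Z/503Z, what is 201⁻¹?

498

503 = 2*201 + 101
201 = 1*101 + 100
101 = 1*100 + 1
100 = 100*1 + 0
gcd(201, 503) = 1, so the inverse exists.
Back-substitute for 1:
1 = 1*101 − 1*100
  = −1*201 + 2*101
  = 2*503 − 5*201
So 201⁻¹ ≡ −5 ≡ 498 (mod 503).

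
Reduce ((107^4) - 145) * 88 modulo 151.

(107)^4 ≡ 125 (mod 151)
125 - 145 = -20 ≡ 131 (mod 151)
131 * 88 = 11528 ≡ 52 (mod 151)

52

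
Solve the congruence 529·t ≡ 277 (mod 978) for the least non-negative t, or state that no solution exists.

gcd(529, 978) = 1, so a unique solution mod 978 exists.
529⁻¹ ≡ 379 (mod 978).
t ≡ 379·277 ≡ 337 (mod 978).

337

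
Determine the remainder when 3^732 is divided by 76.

Using repeated squaring:
3^1 ≡ 3 (mod 76)
3^2 ≡ 3^2 = 9 (mod 76)
3^4 ≡ 9^2 = 81 ≡ 5 (mod 76)
3^8 ≡ 5^2 = 25 (mod 76)
3^16 ≡ 25^2 = 625 ≡ 17 (mod 76)
3^32 ≡ 17^2 = 289 ≡ 61 (mod 76)
3^64 ≡ 61^2 = 3721 ≡ 73 (mod 76)
3^128 ≡ 73^2 = 5329 ≡ 9 (mod 76)
3^256 ≡ 9^2 = 81 ≡ 5 (mod 76)
3^512 ≡ 5^2 = 25 (mod 76)
3^732 = 3^512 · 3^128 · 3^64 · 3^16 · 3^8 · 3^4 ≡ 25 · 9 · 73 · 17 · 25 · 5 (mod 76).
Accumulate the product:
25 · 9 = 225 ≡ 73
73 · 73 = 5329 ≡ 9
9 · 17 = 153 ≡ 1
1 · 25 = 25
25 · 5 = 125 ≡ 49

49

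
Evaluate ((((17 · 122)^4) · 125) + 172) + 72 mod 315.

249

17 · 122 = 2074 ≡ 184 (mod 315)
(184)^4 ≡ 121 (mod 315)
121 · 125 = 15125 ≡ 5 (mod 315)
5 + 172 = 177
177 + 72 = 249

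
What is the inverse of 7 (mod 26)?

26 = 3·7 + 5
7 = 1·5 + 2
5 = 2·2 + 1
2 = 2·1 + 0
gcd(7, 26) = 1, so the inverse exists.
Back-substitute for 1:
1 = 1·5 − 2·2
  = −2·7 + 3·5
  = 3·26 − 11·7
So 7⁻¹ ≡ −11 ≡ 15 (mod 26).

15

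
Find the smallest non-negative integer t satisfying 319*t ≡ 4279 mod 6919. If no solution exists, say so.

gcd(319, 6919) = 11, and 11 | 4279, so solutions exist.
Divide through by 11: 29*t ≡ 389 mod 629.
29⁻¹ ≡ 282 (mod 629).
t ≡ 282*389 ≡ 252 (mod 629).
The smallest non-negative solution is t = 252.

252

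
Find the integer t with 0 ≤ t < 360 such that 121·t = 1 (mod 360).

241

Run the extended Euclidean algorithm:
360 = 2×121 + 118
121 = 1×118 + 3
118 = 39×3 + 1
3 = 3×1 + 0
gcd(121, 360) = 1, so the inverse exists.
Bézout: 1 = 40×360 − 119×121.
So 121⁻¹ ≡ −119 ≡ 241 (mod 360).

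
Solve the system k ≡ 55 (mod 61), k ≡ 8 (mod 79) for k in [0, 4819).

482

61⁻¹ mod 79: 61×57 ≡ 1 (mod 79), so 61⁻¹ ≡ 57.
k = 55 + 61×((8 − 55)×57 mod 79) = 55 + 61×7 = 482.
Check: 482 mod 61 = 55, 482 mod 79 = 8. ✓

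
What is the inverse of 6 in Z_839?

839 = 139·6 + 5
6 = 1·5 + 1
5 = 5·1 + 0
gcd(6, 839) = 1, so the inverse exists.
Back-substitute for 1:
1 = 1·6 − 1·5
  = −1·839 + 140·6
So 6⁻¹ ≡ 140 (mod 839).

140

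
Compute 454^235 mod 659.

235 in binary is 11101011, i.e. 235 = 128 + 64 + 32 + 8 + 2 + 1.
454^1 ≡ 454 (mod 659)
454^2 ≡ 454^2 = 206116 ≡ 508 (mod 659)
454^4 ≡ 508^2 = 258064 ≡ 395 (mod 659)
454^8 ≡ 395^2 = 156025 ≡ 501 (mod 659)
454^16 ≡ 501^2 = 251001 ≡ 581 (mod 659)
454^32 ≡ 581^2 = 337561 ≡ 153 (mod 659)
454^64 ≡ 153^2 = 23409 ≡ 344 (mod 659)
454^128 ≡ 344^2 = 118336 ≡ 375 (mod 659)
454^235 = 454^128 × 454^64 × 454^32 × 454^8 × 454^2 × 454^1 ≡ 375 × 344 × 153 × 501 × 508 × 454 (mod 659).
Accumulate the product:
375 × 344 = 129000 ≡ 495
495 × 153 = 75735 ≡ 609
609 × 501 = 305109 ≡ 651
651 × 508 = 330708 ≡ 549
549 × 454 = 249246 ≡ 144

144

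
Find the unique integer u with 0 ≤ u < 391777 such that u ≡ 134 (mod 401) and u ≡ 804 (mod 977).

401⁻¹ mod 977: 401×843 ≡ 1 (mod 977), so 401⁻¹ ≡ 843.
u = 134 + 401×((804 − 134)×843 mod 977) = 134 + 401×104 = 41838.

41838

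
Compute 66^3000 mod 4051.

3000 in binary is 101110111000, i.e. 3000 = 2048 + 512 + 256 + 128 + 32 + 16 + 8.
66^1 ≡ 66 (mod 4051)
66^2 ≡ 66^2 = 4356 ≡ 305 (mod 4051)
66^4 ≡ 305^2 = 93025 ≡ 3903 (mod 4051)
66^8 ≡ 3903^2 = 15233409 ≡ 1649 (mod 4051)
66^16 ≡ 1649^2 = 2719201 ≡ 980 (mod 4051)
66^32 ≡ 980^2 = 960400 ≡ 313 (mod 4051)
66^64 ≡ 313^2 = 97969 ≡ 745 (mod 4051)
66^128 ≡ 745^2 = 555025 ≡ 38 (mod 4051)
66^256 ≡ 38^2 = 1444 (mod 4051)
66^512 ≡ 1444^2 = 2085136 ≡ 2922 (mod 4051)
66^1024 ≡ 2922^2 = 8538084 ≡ 2627 (mod 4051)
66^2048 ≡ 2627^2 = 6901129 ≡ 2276 (mod 4051)
66^3000 = 66^2048 · 66^512 · 66^256 · 66^128 · 66^32 · 66^16 · 66^8 ≡ 2276 · 2922 · 1444 · 38 · 313 · 980 · 1649 (mod 4051).
Accumulate the product:
2276 · 2922 = 6650472 ≡ 2781
2781 · 1444 = 4015764 ≡ 1223
1223 · 38 = 46474 ≡ 1913
1913 · 313 = 598769 ≡ 3272
3272 · 980 = 3206560 ≡ 2219
2219 · 1649 = 3659131 ≡ 1078

1078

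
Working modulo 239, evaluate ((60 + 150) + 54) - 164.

60 + 150 = 210
210 + 54 = 264 ≡ 25 (mod 239)
25 - 164 = -139 ≡ 100 (mod 239)

100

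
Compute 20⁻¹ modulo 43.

43 = 2*20 + 3
20 = 6*3 + 2
3 = 1*2 + 1
2 = 2*1 + 0
gcd(20, 43) = 1, so the inverse exists.
Back-substitute for 1:
1 = 1*3 − 1*2
  = −1*20 + 7*3
  = 7*43 − 15*20
So 20⁻¹ ≡ −15 ≡ 28 (mod 43).

28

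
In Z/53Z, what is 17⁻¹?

25

53 = 3*17 + 2
17 = 8*2 + 1
2 = 2*1 + 0
gcd(17, 53) = 1, so the inverse exists.
Back-substitute for 1:
1 = 1*17 − 8*2
  = −8*53 + 25*17
So 17⁻¹ ≡ 25 (mod 53).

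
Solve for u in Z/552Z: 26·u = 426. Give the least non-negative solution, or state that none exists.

165

gcd(26, 552) = 2, and 2 | 426, so solutions exist.
Divide through by 2: 13·u = 213 (mod 276).
13⁻¹ ≡ 85 (mod 276).
u ≡ 85·213 ≡ 165 (mod 276).
The smallest non-negative solution is u = 165.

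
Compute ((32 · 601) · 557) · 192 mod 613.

213

32 · 601 = 19232 ≡ 229 (mod 613)
229 · 557 = 127553 ≡ 49 (mod 613)
49 · 192 = 9408 ≡ 213 (mod 613)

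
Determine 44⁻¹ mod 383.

148

By the extended Euclidean algorithm:
383 = 8×44 + 31
44 = 1×31 + 13
31 = 2×13 + 5
13 = 2×5 + 3
5 = 1×3 + 2
3 = 1×2 + 1
2 = 2×1 + 0
gcd(44, 383) = 1, so the inverse exists.
Back-substitute for 1:
1 = 1×3 − 1×2
  = −1×5 + 2×3
  = 2×13 − 5×5
  = −5×31 + 12×13
  = 12×44 − 17×31
  = −17×383 + 148×44
So 44⁻¹ ≡ 148 (mod 383).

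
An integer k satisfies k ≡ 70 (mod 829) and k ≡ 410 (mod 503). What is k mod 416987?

829⁻¹ mod 503: 829·449 ≡ 1 (mod 503), so 829⁻¹ ≡ 449.
k = 70 + 829·((410 − 70)·449 mod 503) = 70 + 829·251 = 208149.

208149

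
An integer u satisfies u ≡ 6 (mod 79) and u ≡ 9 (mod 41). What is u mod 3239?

79⁻¹ mod 41: 79·27 ≡ 1 (mod 41), so 79⁻¹ ≡ 27.
u = 6 + 79·((9 − 6)·27 mod 41) = 6 + 79·40 = 3166.

3166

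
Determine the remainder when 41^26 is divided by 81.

By square-and-multiply:
26 in binary is 11010, i.e. 26 = 16 + 8 + 2.
41^1 ≡ 41 (mod 81)
41^2 ≡ 41^2 = 1681 ≡ 61 (mod 81)
41^4 ≡ 61^2 = 3721 ≡ 76 (mod 81)
41^8 ≡ 76^2 = 5776 ≡ 25 (mod 81)
41^16 ≡ 25^2 = 625 ≡ 58 (mod 81)
41^26 = 41^16 · 41^8 · 41^2 ≡ 58 · 25 · 61 (mod 81).
Accumulate the product:
58 · 25 = 1450 ≡ 73
73 · 61 = 4453 ≡ 79

79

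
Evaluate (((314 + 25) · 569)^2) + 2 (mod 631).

314 + 25 = 339
339 · 569 = 192891 ≡ 436 (mod 631)
(436)^2 ≡ 165 (mod 631)
165 + 2 = 167

167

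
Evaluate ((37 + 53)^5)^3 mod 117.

37 + 53 = 90
(90)^5 ≡ 90 (mod 117)
(90)^3 ≡ 90 (mod 117)

90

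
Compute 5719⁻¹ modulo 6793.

3270

6793 = 1*5719 + 1074
5719 = 5*1074 + 349
1074 = 3*349 + 27
349 = 12*27 + 25
27 = 1*25 + 2
25 = 12*2 + 1
2 = 2*1 + 0
gcd(5719, 6793) = 1, so the inverse exists.
Back-substitute for 1:
1 = 1*25 − 12*2
  = −12*27 + 13*25
  = 13*349 − 168*27
  = −168*1074 + 517*349
  = 517*5719 − 2753*1074
  = −2753*6793 + 3270*5719
So 5719⁻¹ ≡ 3270 (mod 6793).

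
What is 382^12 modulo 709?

12 in binary is 1100, i.e. 12 = 8 + 4.
382^1 ≡ 382 (mod 709)
382^2 ≡ 382^2 = 145924 ≡ 579 (mod 709)
382^4 ≡ 579^2 = 335241 ≡ 593 (mod 709)
382^8 ≡ 593^2 = 351649 ≡ 694 (mod 709)
382^12 = 382^8 × 382^4 ≡ 694 × 593 (mod 709).
694 × 593 = 411542 ≡ 322 (mod 709).

322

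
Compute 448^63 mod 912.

Using repeated squaring:
448^1 ≡ 448 (mod 912)
448^2 ≡ 448^2 = 200704 ≡ 64 (mod 912)
448^4 ≡ 64^2 = 4096 ≡ 448 (mod 912)
448^8 ≡ 448^2 = 200704 ≡ 64 (mod 912)
448^16 ≡ 64^2 = 4096 ≡ 448 (mod 912)
448^32 ≡ 448^2 = 200704 ≡ 64 (mod 912)
448^63 = 448^32 × 448^16 × 448^8 × 448^4 × 448^2 × 448^1 ≡ 64 × 448 × 64 × 448 × 64 × 448 (mod 912).
Accumulate the product:
64 × 448 = 28672 ≡ 400
400 × 64 = 25600 ≡ 64
64 × 448 = 28672 ≡ 400
400 × 64 = 25600 ≡ 64
64 × 448 = 28672 ≡ 400

400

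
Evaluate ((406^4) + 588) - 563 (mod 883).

14

(406)^4 ≡ 872 (mod 883)
872 + 588 = 1460 ≡ 577 (mod 883)
577 - 563 = 14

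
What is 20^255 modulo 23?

Using repeated squaring:
20^1 ≡ 20 (mod 23)
20^2 ≡ 20^2 = 400 ≡ 9 (mod 23)
20^4 ≡ 9^2 = 81 ≡ 12 (mod 23)
20^8 ≡ 12^2 = 144 ≡ 6 (mod 23)
20^16 ≡ 6^2 = 36 ≡ 13 (mod 23)
20^32 ≡ 13^2 = 169 ≡ 8 (mod 23)
20^64 ≡ 8^2 = 64 ≡ 18 (mod 23)
20^128 ≡ 18^2 = 324 ≡ 2 (mod 23)
20^255 = 20^128 × 20^64 × 20^32 × 20^16 × 20^8 × 20^4 × 20^2 × 20^1 ≡ 2 × 18 × 8 × 13 × 6 × 12 × 9 × 20 (mod 23).
Accumulate the product:
2 × 18 = 36 ≡ 13
13 × 8 = 104 ≡ 12
12 × 13 = 156 ≡ 18
18 × 6 = 108 ≡ 16
16 × 12 = 192 ≡ 8
8 × 9 = 72 ≡ 3
3 × 20 = 60 ≡ 14

14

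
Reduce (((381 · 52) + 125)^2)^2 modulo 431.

381 · 52 = 19812 ≡ 417 (mod 431)
417 + 125 = 542 ≡ 111 (mod 431)
(111)^2 ≡ 253 (mod 431)
(253)^2 ≡ 221 (mod 431)

221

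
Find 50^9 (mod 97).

9 in binary is 1001, i.e. 9 = 8 + 1.
50^1 ≡ 50 (mod 97)
50^2 ≡ 50^2 = 2500 ≡ 75 (mod 97)
50^4 ≡ 75^2 = 5625 ≡ 96 (mod 97)
50^8 ≡ 96^2 = 9216 ≡ 1 (mod 97)
50^9 = 50^8 · 50^1 ≡ 1 · 50 (mod 97).
1 · 50 = 50 ≡ 50 (mod 97).

50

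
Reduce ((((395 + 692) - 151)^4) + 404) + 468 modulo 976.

824

395 + 692 = 1087 ≡ 111 (mod 976)
111 - 151 = -40 ≡ 936 (mod 976)
(936)^4 ≡ 928 (mod 976)
928 + 404 = 1332 ≡ 356 (mod 976)
356 + 468 = 824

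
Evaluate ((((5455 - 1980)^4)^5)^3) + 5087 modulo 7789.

6549

5455 - 1980 = 3475
(3475)^4 ≡ 5323 (mod 7789)
(5323)^5 ≡ 496 (mod 7789)
(496)^3 ≡ 1462 (mod 7789)
1462 + 5087 = 6549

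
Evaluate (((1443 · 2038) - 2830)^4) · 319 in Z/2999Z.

1443 · 2038 = 2940834 ≡ 1814 (mod 2999)
1814 - 2830 = -1016 ≡ 1983 (mod 2999)
(1983)^4 ≡ 120 (mod 2999)
120 · 319 = 38280 ≡ 2292 (mod 2999)

2292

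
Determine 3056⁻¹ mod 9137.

3537

9137 = 2×3056 + 3025
3056 = 1×3025 + 31
3025 = 97×31 + 18
31 = 1×18 + 13
18 = 1×13 + 5
13 = 2×5 + 3
5 = 1×3 + 2
3 = 1×2 + 1
2 = 2×1 + 0
gcd(3056, 9137) = 1, so the inverse exists.
Back-substitute for 1:
1 = 1×3 − 1×2
  = −1×5 + 2×3
  = 2×13 − 5×5
  = −5×18 + 7×13
  = 7×31 − 12×18
  = −12×3025 + 1171×31
  = 1171×3056 − 1183×3025
  = −1183×9137 + 3537×3056
So 3056⁻¹ ≡ 3537 (mod 9137).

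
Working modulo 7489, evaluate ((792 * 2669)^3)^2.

792 * 2669 = 2113848 ≡ 1950 (mod 7489)
(1950)^3 ≡ 1122 (mod 7489)
(1122)^2 ≡ 732 (mod 7489)

732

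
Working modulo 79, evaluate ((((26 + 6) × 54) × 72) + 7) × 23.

26 + 6 = 32
32 × 54 = 1728 ≡ 69 (mod 79)
69 × 72 = 4968 ≡ 70 (mod 79)
70 + 7 = 77
77 × 23 = 1771 ≡ 33 (mod 79)

33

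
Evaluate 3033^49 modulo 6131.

49 in binary is 110001, i.e. 49 = 32 + 16 + 1.
3033^1 ≡ 3033 (mod 6131)
3033^2 ≡ 3033^2 = 9199089 ≡ 2589 (mod 6131)
3033^4 ≡ 2589^2 = 6702921 ≡ 1738 (mod 6131)
3033^8 ≡ 1738^2 = 3020644 ≡ 4192 (mod 6131)
3033^16 ≡ 4192^2 = 17572864 ≡ 1418 (mod 6131)
3033^32 ≡ 1418^2 = 2010724 ≡ 5887 (mod 6131)
3033^49 = 3033^32 × 3033^16 × 3033^1 ≡ 5887 × 1418 × 3033 (mod 6131).
Accumulate the product:
5887 × 1418 = 8347766 ≡ 3475
3475 × 3033 = 10539675 ≡ 486

486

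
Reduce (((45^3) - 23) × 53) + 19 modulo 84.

(45)^3 ≡ 69 (mod 84)
69 - 23 = 46
46 × 53 = 2438 ≡ 2 (mod 84)
2 + 19 = 21

21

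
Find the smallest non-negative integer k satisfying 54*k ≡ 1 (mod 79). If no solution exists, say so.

60

gcd(54, 79) = 1, so a unique solution mod 79 exists.
54⁻¹ ≡ 60 (mod 79).
k ≡ 60*1 ≡ 60 (mod 79).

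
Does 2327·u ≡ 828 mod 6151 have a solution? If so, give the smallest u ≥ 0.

gcd(2327, 6151) = 1, so a unique solution mod 6151 exists.
2327⁻¹ ≡ 2868 (mod 6151).
u ≡ 2868·828 ≡ 418 (mod 6151).

418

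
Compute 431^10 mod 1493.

1106

10 in binary is 1010, i.e. 10 = 8 + 2.
431^1 ≡ 431 (mod 1493)
431^2 ≡ 431^2 = 185761 ≡ 629 (mod 1493)
431^4 ≡ 629^2 = 395641 ≡ 1489 (mod 1493)
431^8 ≡ 1489^2 = 2217121 ≡ 16 (mod 1493)
431^10 = 431^8 * 431^2 ≡ 16 * 629 (mod 1493).
16 * 629 = 10064 ≡ 1106 (mod 1493).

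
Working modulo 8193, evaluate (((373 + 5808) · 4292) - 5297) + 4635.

7449

373 + 5808 = 6181
6181 · 4292 = 26528852 ≡ 8111 (mod 8193)
8111 - 5297 = 2814
2814 + 4635 = 7449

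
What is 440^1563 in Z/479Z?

213

1563 in binary is 11000011011, i.e. 1563 = 1024 + 512 + 16 + 8 + 2 + 1.
440^1 ≡ 440 (mod 479)
440^2 ≡ 440^2 = 193600 ≡ 84 (mod 479)
440^4 ≡ 84^2 = 7056 ≡ 350 (mod 479)
440^8 ≡ 350^2 = 122500 ≡ 355 (mod 479)
440^16 ≡ 355^2 = 126025 ≡ 48 (mod 479)
440^32 ≡ 48^2 = 2304 ≡ 388 (mod 479)
440^64 ≡ 388^2 = 150544 ≡ 138 (mod 479)
440^128 ≡ 138^2 = 19044 ≡ 363 (mod 479)
440^256 ≡ 363^2 = 131769 ≡ 44 (mod 479)
440^512 ≡ 44^2 = 1936 ≡ 20 (mod 479)
440^1024 ≡ 20^2 = 400 (mod 479)
440^1563 = 440^1024 * 440^512 * 440^16 * 440^8 * 440^2 * 440^1 ≡ 400 * 20 * 48 * 355 * 84 * 440 (mod 479).
Accumulate the product:
400 * 20 = 8000 ≡ 336
336 * 48 = 16128 ≡ 321
321 * 355 = 113955 ≡ 432
432 * 84 = 36288 ≡ 363
363 * 440 = 159720 ≡ 213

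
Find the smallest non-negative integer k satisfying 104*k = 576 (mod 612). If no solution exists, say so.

135

gcd(104, 612) = 4, and 4 | 576, so solutions exist.
Divide through by 4: 26*k ≡ 144 (mod 153).
26⁻¹ ≡ 53 (mod 153).
k ≡ 53*144 ≡ 135 (mod 153).
The smallest non-negative solution is k = 135.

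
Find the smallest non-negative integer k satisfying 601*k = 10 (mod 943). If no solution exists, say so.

11

gcd(601, 943) = 1, so a unique solution mod 943 exists.
601⁻¹ ≡ 284 (mod 943).
k ≡ 284*10 ≡ 11 (mod 943).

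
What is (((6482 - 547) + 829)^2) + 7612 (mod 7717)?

5215

6482 - 547 = 5935
5935 + 829 = 6764
(6764)^2 ≡ 5320 (mod 7717)
5320 + 7612 = 12932 ≡ 5215 (mod 7717)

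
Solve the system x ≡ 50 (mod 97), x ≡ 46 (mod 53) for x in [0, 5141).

2378

97⁻¹ mod 53: 97·47 ≡ 1 (mod 53), so 97⁻¹ ≡ 47.
x = 50 + 97·((46 − 50)·47 mod 53) = 50 + 97·24 = 2378.
Check: 2378 mod 97 = 50, 2378 mod 53 = 46. ✓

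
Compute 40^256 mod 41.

1

40^1 ≡ 40 (mod 41)
40^2 ≡ 40^2 = 1600 ≡ 1 (mod 41)
40^4 ≡ 1^2 = 1 (mod 41)
40^8 ≡ 1^2 = 1 (mod 41)
40^16 ≡ 1^2 = 1 (mod 41)
40^32 ≡ 1^2 = 1 (mod 41)
40^64 ≡ 1^2 = 1 (mod 41)
40^128 ≡ 1^2 = 1 (mod 41)
40^256 ≡ 1^2 = 1 (mod 41)
So 40^256 ≡ 1 (mod 41).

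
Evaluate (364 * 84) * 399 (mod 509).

112

364 * 84 = 30576 ≡ 36 (mod 509)
36 * 399 = 14364 ≡ 112 (mod 509)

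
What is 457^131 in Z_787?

Compute successive squares:
131 in binary is 10000011, i.e. 131 = 128 + 2 + 1.
457^1 ≡ 457 (mod 787)
457^2 ≡ 457^2 = 208849 ≡ 294 (mod 787)
457^4 ≡ 294^2 = 86436 ≡ 653 (mod 787)
457^8 ≡ 653^2 = 426409 ≡ 642 (mod 787)
457^16 ≡ 642^2 = 412164 ≡ 563 (mod 787)
457^32 ≡ 563^2 = 316969 ≡ 595 (mod 787)
457^64 ≡ 595^2 = 354025 ≡ 662 (mod 787)
457^128 ≡ 662^2 = 438244 ≡ 672 (mod 787)
457^131 = 457^128 × 457^2 × 457^1 ≡ 672 × 294 × 457 (mod 787).
Accumulate the product:
672 × 294 = 197568 ≡ 31
31 × 457 = 14167 ≡ 1

1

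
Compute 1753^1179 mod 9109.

1107

1179 in binary is 10010011011, i.e. 1179 = 1024 + 128 + 16 + 8 + 2 + 1.
1753^1 ≡ 1753 (mod 9109)
1753^2 ≡ 1753^2 = 3073009 ≡ 3276 (mod 9109)
1753^4 ≡ 3276^2 = 10732176 ≡ 1774 (mod 9109)
1753^8 ≡ 1774^2 = 3147076 ≡ 4471 (mod 9109)
1753^16 ≡ 4471^2 = 19989841 ≡ 4695 (mod 9109)
1753^32 ≡ 4695^2 = 22043025 ≡ 8354 (mod 9109)
1753^64 ≡ 8354^2 = 69789316 ≡ 5267 (mod 9109)
1753^128 ≡ 5267^2 = 27741289 ≡ 4384 (mod 9109)
1753^256 ≡ 4384^2 = 19219456 ≡ 8575 (mod 9109)
1753^512 ≡ 8575^2 = 73530625 ≡ 2777 (mod 9109)
1753^1024 ≡ 2777^2 = 7711729 ≡ 5515 (mod 9109)
1753^1179 = 1753^1024 × 1753^128 × 1753^16 × 1753^8 × 1753^2 × 1753^1 ≡ 5515 × 4384 × 4695 × 4471 × 3276 × 1753 (mod 9109).
Accumulate the product:
5515 × 4384 = 24177760 ≡ 2474
2474 × 4695 = 11615430 ≡ 1455
1455 × 4471 = 6505305 ≡ 1479
1479 × 3276 = 4845204 ≡ 8325
8325 × 1753 = 14593725 ≡ 1107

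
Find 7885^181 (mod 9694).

181 in binary is 10110101, i.e. 181 = 128 + 32 + 16 + 4 + 1.
7885^1 ≡ 7885 (mod 9694)
7885^2 ≡ 7885^2 = 62173225 ≡ 5603 (mod 9694)
7885^4 ≡ 5603^2 = 31393609 ≡ 4437 (mod 9694)
7885^8 ≡ 4437^2 = 19686969 ≡ 8149 (mod 9694)
7885^16 ≡ 8149^2 = 66406201 ≡ 2301 (mod 9694)
7885^32 ≡ 2301^2 = 5294601 ≡ 1677 (mod 9694)
7885^64 ≡ 1677^2 = 2812329 ≡ 1069 (mod 9694)
7885^128 ≡ 1069^2 = 1142761 ≡ 8563 (mod 9694)
7885^181 = 7885^128 · 7885^32 · 7885^16 · 7885^4 · 7885^1 ≡ 8563 · 1677 · 2301 · 4437 · 7885 (mod 9694).
Accumulate the product:
8563 · 1677 = 14360151 ≡ 3337
3337 · 2301 = 7678437 ≡ 789
789 · 4437 = 3500793 ≡ 1259
1259 · 7885 = 9927215 ≡ 559

559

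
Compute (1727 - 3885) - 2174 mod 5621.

1289

1727 - 3885 = -2158 ≡ 3463 (mod 5621)
3463 - 2174 = 1289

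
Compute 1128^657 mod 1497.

96

Using repeated squaring:
657 in binary is 1010010001, i.e. 657 = 512 + 128 + 16 + 1.
1128^1 ≡ 1128 (mod 1497)
1128^2 ≡ 1128^2 = 1272384 ≡ 1431 (mod 1497)
1128^4 ≡ 1431^2 = 2047761 ≡ 1362 (mod 1497)
1128^8 ≡ 1362^2 = 1855044 ≡ 261 (mod 1497)
1128^16 ≡ 261^2 = 68121 ≡ 756 (mod 1497)
1128^32 ≡ 756^2 = 571536 ≡ 1179 (mod 1497)
1128^64 ≡ 1179^2 = 1390041 ≡ 825 (mod 1497)
1128^128 ≡ 825^2 = 680625 ≡ 987 (mod 1497)
1128^256 ≡ 987^2 = 974169 ≡ 1119 (mod 1497)
1128^512 ≡ 1119^2 = 1252161 ≡ 669 (mod 1497)
1128^657 = 1128^512 · 1128^128 · 1128^16 · 1128^1 ≡ 669 · 987 · 756 · 1128 (mod 1497).
Accumulate the product:
669 · 987 = 660303 ≡ 126
126 · 756 = 95256 ≡ 945
945 · 1128 = 1065960 ≡ 96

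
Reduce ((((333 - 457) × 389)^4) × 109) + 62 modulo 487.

460

333 - 457 = -124 ≡ 363 (mod 487)
363 × 389 = 141207 ≡ 464 (mod 487)
(464)^4 ≡ 303 (mod 487)
303 × 109 = 33027 ≡ 398 (mod 487)
398 + 62 = 460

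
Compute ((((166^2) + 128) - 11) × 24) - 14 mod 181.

(166)^2 ≡ 44 (mod 181)
44 + 128 = 172
172 - 11 = 161
161 × 24 = 3864 ≡ 63 (mod 181)
63 - 14 = 49

49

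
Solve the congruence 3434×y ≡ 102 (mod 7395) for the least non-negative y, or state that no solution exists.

gcd(3434, 7395) = 17, and 17 | 102, so solutions exist.
Divide through by 17: 202×y mod 435 = 6.
202⁻¹ ≡ 28 (mod 435).
y ≡ 28×6 ≡ 168 (mod 435).
The smallest non-negative solution is y = 168.

168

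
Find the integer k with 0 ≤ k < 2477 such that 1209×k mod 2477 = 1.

By the extended Euclidean algorithm:
2477 = 2×1209 + 59
1209 = 20×59 + 29
59 = 2×29 + 1
29 = 29×1 + 0
gcd(1209, 2477) = 1, so the inverse exists.
Back-substitute for 1:
1 = 1×59 − 2×29
  = −2×1209 + 41×59
  = 41×2477 − 84×1209
So 1209⁻¹ ≡ −84 ≡ 2393 (mod 2477).

2393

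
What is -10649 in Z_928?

487

-10649 = -12·928 + 487, so -10649 ≡ 487 (mod 928).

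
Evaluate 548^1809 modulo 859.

Compute successive squares:
1809 in binary is 11100010001, i.e. 1809 = 1024 + 512 + 256 + 16 + 1.
548^1 ≡ 548 (mod 859)
548^2 ≡ 548^2 = 300304 ≡ 513 (mod 859)
548^4 ≡ 513^2 = 263169 ≡ 315 (mod 859)
548^8 ≡ 315^2 = 99225 ≡ 440 (mod 859)
548^16 ≡ 440^2 = 193600 ≡ 325 (mod 859)
548^32 ≡ 325^2 = 105625 ≡ 827 (mod 859)
548^64 ≡ 827^2 = 683929 ≡ 165 (mod 859)
548^128 ≡ 165^2 = 27225 ≡ 596 (mod 859)
548^256 ≡ 596^2 = 355216 ≡ 449 (mod 859)
548^512 ≡ 449^2 = 201601 ≡ 595 (mod 859)
548^1024 ≡ 595^2 = 354025 ≡ 117 (mod 859)
548^1809 = 548^1024 * 548^512 * 548^256 * 548^16 * 548^1 ≡ 117 * 595 * 449 * 325 * 548 (mod 859).
Accumulate the product:
117 * 595 = 69615 ≡ 36
36 * 449 = 16164 ≡ 702
702 * 325 = 228150 ≡ 515
515 * 548 = 282220 ≡ 468

468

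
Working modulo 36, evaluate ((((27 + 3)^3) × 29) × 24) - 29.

27 + 3 = 30
(30)^3 ≡ 0 (mod 36)
0 × 29 = 0
0 × 24 = 0
0 - 29 = -29 ≡ 7 (mod 36)

7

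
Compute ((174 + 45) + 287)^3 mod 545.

174 + 45 = 219
219 + 287 = 506
(506)^3 ≡ 86 (mod 545)

86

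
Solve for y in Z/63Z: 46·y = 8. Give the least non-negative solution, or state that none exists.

gcd(46, 63) = 1, so a unique solution mod 63 exists.
46⁻¹ ≡ 37 (mod 63).
y ≡ 37·8 ≡ 44 (mod 63).

44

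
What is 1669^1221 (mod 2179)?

1221 in binary is 10011000101, i.e. 1221 = 1024 + 128 + 64 + 4 + 1.
1669^1 ≡ 1669 (mod 2179)
1669^2 ≡ 1669^2 = 2785561 ≡ 799 (mod 2179)
1669^4 ≡ 799^2 = 638401 ≡ 2133 (mod 2179)
1669^8 ≡ 2133^2 = 4549689 ≡ 2116 (mod 2179)
1669^16 ≡ 2116^2 = 4477456 ≡ 1790 (mod 2179)
1669^32 ≡ 1790^2 = 3204100 ≡ 970 (mod 2179)
1669^64 ≡ 970^2 = 940900 ≡ 1751 (mod 2179)
1669^128 ≡ 1751^2 = 3066001 ≡ 148 (mod 2179)
1669^256 ≡ 148^2 = 21904 ≡ 114 (mod 2179)
1669^512 ≡ 114^2 = 12996 ≡ 2101 (mod 2179)
1669^1024 ≡ 2101^2 = 4414201 ≡ 1726 (mod 2179)
1669^1221 = 1669^1024 × 1669^128 × 1669^64 × 1669^4 × 1669^1 ≡ 1726 × 148 × 1751 × 2133 × 1669 (mod 2179).
Accumulate the product:
1726 × 148 = 255448 ≡ 505
505 × 1751 = 884255 ≡ 1760
1760 × 2133 = 3754080 ≡ 1842
1842 × 1669 = 3074298 ≡ 1908

1908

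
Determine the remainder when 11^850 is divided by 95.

11

Using repeated squaring:
11^1 ≡ 11 (mod 95)
11^2 ≡ 11^2 = 121 ≡ 26 (mod 95)
11^4 ≡ 26^2 = 676 ≡ 11 (mod 95)
11^8 ≡ 11^2 = 121 ≡ 26 (mod 95)
11^16 ≡ 26^2 = 676 ≡ 11 (mod 95)
11^32 ≡ 11^2 = 121 ≡ 26 (mod 95)
11^64 ≡ 26^2 = 676 ≡ 11 (mod 95)
11^128 ≡ 11^2 = 121 ≡ 26 (mod 95)
11^256 ≡ 26^2 = 676 ≡ 11 (mod 95)
11^512 ≡ 11^2 = 121 ≡ 26 (mod 95)
11^850 = 11^512 * 11^256 * 11^64 * 11^16 * 11^2 ≡ 26 * 11 * 11 * 11 * 26 (mod 95).
Accumulate the product:
26 * 11 = 286 ≡ 1
1 * 11 = 11
11 * 11 = 121 ≡ 26
26 * 26 = 676 ≡ 11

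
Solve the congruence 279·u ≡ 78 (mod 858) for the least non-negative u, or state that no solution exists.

gcd(279, 858) = 3, and 3 | 78, so solutions exist.
Divide through by 3: 93·u = 26 (mod 286).
93⁻¹ ≡ 163 (mod 286).
u ≡ 163·26 ≡ 234 (mod 286).
The smallest non-negative solution is u = 234.

234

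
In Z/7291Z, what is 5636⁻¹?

3727

Run the extended Euclidean algorithm:
7291 = 1·5636 + 1655
5636 = 3·1655 + 671
1655 = 2·671 + 313
671 = 2·313 + 45
313 = 6·45 + 43
45 = 1·43 + 2
43 = 21·2 + 1
2 = 2·1 + 0
gcd(5636, 7291) = 1, so the inverse exists.
Bézout: 1 = 2755·7291 − 3564·5636.
So 5636⁻¹ ≡ −3564 ≡ 3727 (mod 7291).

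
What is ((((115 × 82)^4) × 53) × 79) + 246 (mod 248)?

115 × 82 = 9430 ≡ 6 (mod 248)
(6)^4 ≡ 56 (mod 248)
56 × 53 = 2968 ≡ 240 (mod 248)
240 × 79 = 18960 ≡ 112 (mod 248)
112 + 246 = 358 ≡ 110 (mod 248)

110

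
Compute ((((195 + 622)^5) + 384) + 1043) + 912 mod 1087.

19

195 + 622 = 817
(817)^5 ≡ 941 (mod 1087)
941 + 384 = 1325 ≡ 238 (mod 1087)
238 + 1043 = 1281 ≡ 194 (mod 1087)
194 + 912 = 1106 ≡ 19 (mod 1087)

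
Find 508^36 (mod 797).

313

Using repeated squaring:
36 in binary is 100100, i.e. 36 = 32 + 4.
508^1 ≡ 508 (mod 797)
508^2 ≡ 508^2 = 258064 ≡ 633 (mod 797)
508^4 ≡ 633^2 = 400689 ≡ 595 (mod 797)
508^8 ≡ 595^2 = 354025 ≡ 157 (mod 797)
508^16 ≡ 157^2 = 24649 ≡ 739 (mod 797)
508^32 ≡ 739^2 = 546121 ≡ 176 (mod 797)
508^36 = 508^32 * 508^4 ≡ 176 * 595 (mod 797).
176 * 595 = 104720 ≡ 313 (mod 797).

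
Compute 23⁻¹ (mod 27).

20

By the extended Euclidean algorithm:
27 = 1*23 + 4
23 = 5*4 + 3
4 = 1*3 + 1
3 = 3*1 + 0
gcd(23, 27) = 1, so the inverse exists.
Back-substitute for 1:
1 = 1*4 − 1*3
  = −1*23 + 6*4
  = 6*27 − 7*23
So 23⁻¹ ≡ −7 ≡ 20 (mod 27).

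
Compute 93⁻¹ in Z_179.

77

Apply the Euclidean algorithm and back-substitute:
179 = 1×93 + 86
93 = 1×86 + 7
86 = 12×7 + 2
7 = 3×2 + 1
2 = 2×1 + 0
gcd(93, 179) = 1, so the inverse exists.
Back-substitute for 1:
1 = 1×7 − 3×2
  = −3×86 + 37×7
  = 37×93 − 40×86
  = −40×179 + 77×93
So 93⁻¹ ≡ 77 (mod 179).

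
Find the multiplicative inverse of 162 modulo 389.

377

389 = 2*162 + 65
162 = 2*65 + 32
65 = 2*32 + 1
32 = 32*1 + 0
gcd(162, 389) = 1, so the inverse exists.
Back-substitute for 1:
1 = 1*65 − 2*32
  = −2*162 + 5*65
  = 5*389 − 12*162
So 162⁻¹ ≡ −12 ≡ 377 (mod 389).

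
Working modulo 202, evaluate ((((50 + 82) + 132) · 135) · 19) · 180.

182

50 + 82 = 132
132 + 132 = 264 ≡ 62 (mod 202)
62 · 135 = 8370 ≡ 88 (mod 202)
88 · 19 = 1672 ≡ 56 (mod 202)
56 · 180 = 10080 ≡ 182 (mod 202)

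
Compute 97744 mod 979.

97744 = 99*979 + 823, so 97744 ≡ 823 (mod 979).

823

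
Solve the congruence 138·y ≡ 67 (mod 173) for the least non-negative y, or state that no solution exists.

92

gcd(138, 173) = 1, so a unique solution mod 173 exists.
138⁻¹ ≡ 84 (mod 173).
y ≡ 84·67 ≡ 92 (mod 173).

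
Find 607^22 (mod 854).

Using repeated squaring:
22 in binary is 10110, i.e. 22 = 16 + 4 + 2.
607^1 ≡ 607 (mod 854)
607^2 ≡ 607^2 = 368449 ≡ 375 (mod 854)
607^4 ≡ 375^2 = 140625 ≡ 569 (mod 854)
607^8 ≡ 569^2 = 323761 ≡ 95 (mod 854)
607^16 ≡ 95^2 = 9025 ≡ 485 (mod 854)
607^22 = 607^16 * 607^4 * 607^2 ≡ 485 * 569 * 375 (mod 854).
Accumulate the product:
485 * 569 = 275965 ≡ 123
123 * 375 = 46125 ≡ 9

9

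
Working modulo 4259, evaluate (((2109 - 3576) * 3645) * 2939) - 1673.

2109 - 3576 = -1467 ≡ 2792 (mod 4259)
2792 * 3645 = 10176840 ≡ 2089 (mod 4259)
2089 * 2939 = 6139571 ≡ 2352 (mod 4259)
2352 - 1673 = 679

679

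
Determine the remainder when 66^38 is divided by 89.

47

66^1 ≡ 66 (mod 89)
66^2 ≡ 66^2 = 4356 ≡ 84 (mod 89)
66^4 ≡ 84^2 = 7056 ≡ 25 (mod 89)
66^8 ≡ 25^2 = 625 ≡ 2 (mod 89)
66^16 ≡ 2^2 = 4 (mod 89)
66^32 ≡ 4^2 = 16 (mod 89)
66^38 = 66^32 × 66^4 × 66^2 ≡ 16 × 25 × 84 (mod 89).
Accumulate the product:
16 × 25 = 400 ≡ 44
44 × 84 = 3696 ≡ 47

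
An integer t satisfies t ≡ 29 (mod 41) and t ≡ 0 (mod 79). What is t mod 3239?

41⁻¹ mod 79: 41*27 ≡ 1 (mod 79), so 41⁻¹ ≡ 27.
t = 29 + 41*((0 − 29)*27 mod 79) = 29 + 41*7 = 316.

316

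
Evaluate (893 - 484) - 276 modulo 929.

893 - 484 = 409
409 - 276 = 133

133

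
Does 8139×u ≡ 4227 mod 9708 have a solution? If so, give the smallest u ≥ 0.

2893

gcd(8139, 9708) = 3, and 3 | 4227, so solutions exist.
Divide through by 3: 2713×u = 1409 (mod 3236).
2713⁻¹ ≡ 3137 (mod 3236).
u ≡ 3137×1409 ≡ 2893 (mod 3236).
The smallest non-negative solution is u = 2893.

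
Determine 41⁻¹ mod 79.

Run the extended Euclidean algorithm:
79 = 1·41 + 38
41 = 1·38 + 3
38 = 12·3 + 2
3 = 1·2 + 1
2 = 2·1 + 0
gcd(41, 79) = 1, so the inverse exists.
Bézout: 1 = −14·79 + 27·41.
So 41⁻¹ ≡ 27 (mod 79).

27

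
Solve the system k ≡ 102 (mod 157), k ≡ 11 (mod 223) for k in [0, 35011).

157⁻¹ mod 223: 157*125 ≡ 1 (mod 223), so 157⁻¹ ≡ 125.
k = 102 + 157*((11 − 102)*125 mod 223) = 102 + 157*221 = 34799.

34799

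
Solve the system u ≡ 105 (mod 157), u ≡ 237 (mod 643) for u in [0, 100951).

157⁻¹ mod 643: 157·557 ≡ 1 (mod 643), so 157⁻¹ ≡ 557.
u = 105 + 157·((237 − 105)·557 mod 643) = 105 + 157·222 = 34959.
Check: 34959 mod 157 = 105, 34959 mod 643 = 237. ✓

34959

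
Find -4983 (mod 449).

-4983 = -12·449 + 405, so -4983 ≡ 405 (mod 449).

405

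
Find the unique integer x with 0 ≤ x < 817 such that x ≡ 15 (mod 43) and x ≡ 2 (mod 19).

230

43⁻¹ mod 19: 43×4 ≡ 1 (mod 19), so 43⁻¹ ≡ 4.
x = 15 + 43×((2 − 15)×4 mod 19) = 15 + 43×5 = 230.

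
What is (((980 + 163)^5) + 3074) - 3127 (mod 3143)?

938

980 + 163 = 1143
(1143)^5 ≡ 991 (mod 3143)
991 + 3074 = 4065 ≡ 922 (mod 3143)
922 - 3127 = -2205 ≡ 938 (mod 3143)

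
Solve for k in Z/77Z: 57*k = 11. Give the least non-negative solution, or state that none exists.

gcd(57, 77) = 1, so a unique solution mod 77 exists.
57⁻¹ ≡ 50 (mod 77).
k ≡ 50*11 ≡ 11 (mod 77).

11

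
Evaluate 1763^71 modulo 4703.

Using repeated squaring:
71 in binary is 1000111, i.e. 71 = 64 + 4 + 2 + 1.
1763^1 ≡ 1763 (mod 4703)
1763^2 ≡ 1763^2 = 3108169 ≡ 4189 (mod 4703)
1763^4 ≡ 4189^2 = 17547721 ≡ 828 (mod 4703)
1763^8 ≡ 828^2 = 685584 ≡ 3649 (mod 4703)
1763^16 ≡ 3649^2 = 13315201 ≡ 1008 (mod 4703)
1763^32 ≡ 1008^2 = 1016064 ≡ 216 (mod 4703)
1763^64 ≡ 216^2 = 46656 ≡ 4329 (mod 4703)
1763^71 = 1763^64 * 1763^4 * 1763^2 * 1763^1 ≡ 4329 * 828 * 4189 * 1763 (mod 4703).
Accumulate the product:
4329 * 828 = 3584412 ≡ 726
726 * 4189 = 3041214 ≡ 3076
3076 * 1763 = 5422988 ≡ 429

429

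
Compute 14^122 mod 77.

42

122 in binary is 1111010, i.e. 122 = 64 + 32 + 16 + 8 + 2.
14^1 ≡ 14 (mod 77)
14^2 ≡ 14^2 = 196 ≡ 42 (mod 77)
14^4 ≡ 42^2 = 1764 ≡ 70 (mod 77)
14^8 ≡ 70^2 = 4900 ≡ 49 (mod 77)
14^16 ≡ 49^2 = 2401 ≡ 14 (mod 77)
14^32 ≡ 14^2 = 196 ≡ 42 (mod 77)
14^64 ≡ 42^2 = 1764 ≡ 70 (mod 77)
14^122 = 14^64 * 14^32 * 14^16 * 14^8 * 14^2 ≡ 70 * 42 * 14 * 49 * 42 (mod 77).
Accumulate the product:
70 * 42 = 2940 ≡ 14
14 * 14 = 196 ≡ 42
42 * 49 = 2058 ≡ 56
56 * 42 = 2352 ≡ 42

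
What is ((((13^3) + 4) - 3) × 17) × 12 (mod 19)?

11

(13)^3 ≡ 12 (mod 19)
12 + 4 = 16
16 - 3 = 13
13 × 17 = 221 ≡ 12 (mod 19)
12 × 12 = 144 ≡ 11 (mod 19)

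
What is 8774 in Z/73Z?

8774 = 120*73 + 14, so 8774 ≡ 14 (mod 73).

14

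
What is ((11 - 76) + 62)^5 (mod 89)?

11 - 76 = -65 ≡ 24 (mod 89)
24 + 62 = 86
(86)^5 ≡ 24 (mod 89)

24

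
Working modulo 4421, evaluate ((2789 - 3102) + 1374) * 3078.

3060

2789 - 3102 = -313 ≡ 4108 (mod 4421)
4108 + 1374 = 5482 ≡ 1061 (mod 4421)
1061 * 3078 = 3265758 ≡ 3060 (mod 4421)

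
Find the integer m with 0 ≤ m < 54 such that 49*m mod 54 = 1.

Apply the Euclidean algorithm and back-substitute:
54 = 1*49 + 5
49 = 9*5 + 4
5 = 1*4 + 1
4 = 4*1 + 0
gcd(49, 54) = 1, so the inverse exists.
Back-substitute for 1:
1 = 1*5 − 1*4
  = −1*49 + 10*5
  = 10*54 − 11*49
So 49⁻¹ ≡ −11 ≡ 43 (mod 54).

43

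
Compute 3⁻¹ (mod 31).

21

31 = 10×3 + 1
3 = 3×1 + 0
gcd(3, 31) = 1, so the inverse exists.
Bézout: 1 = 1×31 − 10×3.
So 3⁻¹ ≡ −10 ≡ 21 (mod 31).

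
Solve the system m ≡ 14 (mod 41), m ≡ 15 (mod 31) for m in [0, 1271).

41⁻¹ mod 31: 41·28 ≡ 1 (mod 31), so 41⁻¹ ≡ 28.
m = 14 + 41·((15 − 14)·28 mod 31) = 14 + 41·28 = 1162.

1162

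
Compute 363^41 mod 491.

425

41 in binary is 101001, i.e. 41 = 32 + 8 + 1.
363^1 ≡ 363 (mod 491)
363^2 ≡ 363^2 = 131769 ≡ 181 (mod 491)
363^4 ≡ 181^2 = 32761 ≡ 355 (mod 491)
363^8 ≡ 355^2 = 126025 ≡ 329 (mod 491)
363^16 ≡ 329^2 = 108241 ≡ 221 (mod 491)
363^32 ≡ 221^2 = 48841 ≡ 232 (mod 491)
363^41 = 363^32 · 363^8 · 363^1 ≡ 232 · 329 · 363 (mod 491).
Accumulate the product:
232 · 329 = 76328 ≡ 223
223 · 363 = 80949 ≡ 425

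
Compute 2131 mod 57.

2131 = 37×57 + 22, so 2131 ≡ 22 (mod 57).

22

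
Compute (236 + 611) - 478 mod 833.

236 + 611 = 847 ≡ 14 (mod 833)
14 - 478 = -464 ≡ 369 (mod 833)

369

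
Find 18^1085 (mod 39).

By square-and-multiply:
1085 in binary is 10000111101, i.e. 1085 = 1024 + 32 + 16 + 8 + 4 + 1.
18^1 ≡ 18 (mod 39)
18^2 ≡ 18^2 = 324 ≡ 12 (mod 39)
18^4 ≡ 12^2 = 144 ≡ 27 (mod 39)
18^8 ≡ 27^2 = 729 ≡ 27 (mod 39)
18^16 ≡ 27^2 = 729 ≡ 27 (mod 39)
18^32 ≡ 27^2 = 729 ≡ 27 (mod 39)
18^64 ≡ 27^2 = 729 ≡ 27 (mod 39)
18^128 ≡ 27^2 = 729 ≡ 27 (mod 39)
18^256 ≡ 27^2 = 729 ≡ 27 (mod 39)
18^512 ≡ 27^2 = 729 ≡ 27 (mod 39)
18^1024 ≡ 27^2 = 729 ≡ 27 (mod 39)
18^1085 = 18^1024 · 18^32 · 18^16 · 18^8 · 18^4 · 18^1 ≡ 27 · 27 · 27 · 27 · 27 · 18 (mod 39).
Accumulate the product:
27 · 27 = 729 ≡ 27
27 · 27 = 729 ≡ 27
27 · 27 = 729 ≡ 27
27 · 27 = 729 ≡ 27
27 · 18 = 486 ≡ 18

18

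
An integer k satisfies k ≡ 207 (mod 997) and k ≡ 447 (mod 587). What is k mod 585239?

997⁻¹ mod 587: 997·325 ≡ 1 (mod 587), so 997⁻¹ ≡ 325.
k = 207 + 997·((447 − 207)·325 mod 587) = 207 + 997·516 = 514659.
Check: 514659 mod 997 = 207, 514659 mod 587 = 447. ✓

514659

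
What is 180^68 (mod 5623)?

Compute successive squares:
180^1 ≡ 180 (mod 5623)
180^2 ≡ 180^2 = 32400 ≡ 4285 (mod 5623)
180^4 ≡ 4285^2 = 18361225 ≡ 2130 (mod 5623)
180^8 ≡ 2130^2 = 4536900 ≡ 4762 (mod 5623)
180^16 ≡ 4762^2 = 22676644 ≡ 4708 (mod 5623)
180^32 ≡ 4708^2 = 22165264 ≡ 5021 (mod 5623)
180^64 ≡ 5021^2 = 25210441 ≡ 2532 (mod 5623)
180^68 = 180^64 × 180^4 ≡ 2532 × 2130 (mod 5623).
2532 × 2130 = 5393160 ≡ 703 (mod 5623).

703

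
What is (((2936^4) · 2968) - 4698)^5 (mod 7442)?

(2936)^4 ≡ 2388 (mod 7442)
2388 · 2968 = 7087584 ≡ 2800 (mod 7442)
2800 - 4698 = -1898 ≡ 5544 (mod 7442)
(5544)^5 ≡ 2164 (mod 7442)

2164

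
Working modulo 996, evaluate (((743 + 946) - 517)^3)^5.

692

743 + 946 = 1689 ≡ 693 (mod 996)
693 - 517 = 176
(176)^3 ≡ 668 (mod 996)
(668)^5 ≡ 692 (mod 996)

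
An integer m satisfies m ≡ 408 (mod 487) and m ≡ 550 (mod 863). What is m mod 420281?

487⁻¹ mod 863: 487·622 ≡ 1 (mod 863), so 487⁻¹ ≡ 622.
m = 408 + 487·((550 − 408)·622 mod 863) = 408 + 487·298 = 145534.

145534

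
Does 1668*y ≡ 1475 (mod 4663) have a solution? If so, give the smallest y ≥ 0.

54

gcd(1668, 4663) = 1, so a unique solution mod 4663 exists.
1668⁻¹ ≡ 2899 (mod 4663).
y ≡ 2899*1475 ≡ 54 (mod 4663).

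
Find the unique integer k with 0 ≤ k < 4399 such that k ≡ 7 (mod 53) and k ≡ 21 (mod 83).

53⁻¹ mod 83: 53×47 ≡ 1 (mod 83), so 53⁻¹ ≡ 47.
k = 7 + 53×((21 − 7)×47 mod 83) = 7 + 53×77 = 4088.

4088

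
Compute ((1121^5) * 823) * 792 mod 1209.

1056

(1121)^5 ≡ 893 (mod 1209)
893 * 823 = 734939 ≡ 1076 (mod 1209)
1076 * 792 = 852192 ≡ 1056 (mod 1209)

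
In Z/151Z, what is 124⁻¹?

151 = 1*124 + 27
124 = 4*27 + 16
27 = 1*16 + 11
16 = 1*11 + 5
11 = 2*5 + 1
5 = 5*1 + 0
gcd(124, 151) = 1, so the inverse exists.
Bézout: 1 = 23*151 − 28*124.
So 124⁻¹ ≡ −28 ≡ 123 (mod 151).

123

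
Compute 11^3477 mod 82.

13

11^1 ≡ 11 (mod 82)
11^2 ≡ 11^2 = 121 ≡ 39 (mod 82)
11^4 ≡ 39^2 = 1521 ≡ 45 (mod 82)
11^8 ≡ 45^2 = 2025 ≡ 57 (mod 82)
11^16 ≡ 57^2 = 3249 ≡ 51 (mod 82)
11^32 ≡ 51^2 = 2601 ≡ 59 (mod 82)
11^64 ≡ 59^2 = 3481 ≡ 37 (mod 82)
11^128 ≡ 37^2 = 1369 ≡ 57 (mod 82)
11^256 ≡ 57^2 = 3249 ≡ 51 (mod 82)
11^512 ≡ 51^2 = 2601 ≡ 59 (mod 82)
11^1024 ≡ 59^2 = 3481 ≡ 37 (mod 82)
11^2048 ≡ 37^2 = 1369 ≡ 57 (mod 82)
11^3477 = 11^2048 · 11^1024 · 11^256 · 11^128 · 11^16 · 11^4 · 11^1 ≡ 57 · 37 · 51 · 57 · 51 · 45 · 11 (mod 82).
Accumulate the product:
57 · 37 = 2109 ≡ 59
59 · 51 = 3009 ≡ 57
57 · 57 = 3249 ≡ 51
51 · 51 = 2601 ≡ 59
59 · 45 = 2655 ≡ 31
31 · 11 = 341 ≡ 13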